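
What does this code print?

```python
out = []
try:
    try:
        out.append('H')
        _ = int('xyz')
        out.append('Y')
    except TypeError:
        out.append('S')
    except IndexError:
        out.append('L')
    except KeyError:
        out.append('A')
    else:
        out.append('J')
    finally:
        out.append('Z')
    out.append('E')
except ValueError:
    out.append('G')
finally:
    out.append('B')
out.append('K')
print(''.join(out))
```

Execution trace: 'H' (inner try body) → 'Z' (inner finally) → 'G' (except ValueError) → 'B' (finally) → 'K' (after the try/except). Output: HZGBK

Answer: HZGBK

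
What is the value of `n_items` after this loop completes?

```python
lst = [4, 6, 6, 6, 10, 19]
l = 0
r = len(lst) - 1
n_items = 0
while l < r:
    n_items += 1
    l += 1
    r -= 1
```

Iterations until pointers meet (list length 6)
`n_items` takes the values: 0 → 1 → 2 → 3

Answer: 3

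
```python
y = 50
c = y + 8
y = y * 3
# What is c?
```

Trace:
`y = 50` → y = 50
`c = y + 8` → c = 58
`y = y * 3` → y = 150
So c = 58

Answer: 58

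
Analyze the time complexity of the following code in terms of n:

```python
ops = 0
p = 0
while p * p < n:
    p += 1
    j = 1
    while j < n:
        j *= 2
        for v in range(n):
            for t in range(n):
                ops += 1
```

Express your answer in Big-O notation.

Each loop level contributes: √n × log n × n × n. Multiplying the contributions gives O(n^2√n log n).

Answer: O(n^2√n log n)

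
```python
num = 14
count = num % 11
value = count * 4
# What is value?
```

Trace:
`num = 14` → num = 14
`count = num % 11` → count = 3
`value = count * 4` → value = 12
So value = 12

Answer: 12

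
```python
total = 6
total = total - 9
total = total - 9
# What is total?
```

Trace:
`total = 6` → total = 6
`total = total - 9` → total = -3
`total = total - 9` → total = -12
So total = -12

Answer: -12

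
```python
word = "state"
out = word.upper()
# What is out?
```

Trace:
`word = "state"` → word = 'state'
`out = word.upper()` → out = 'STATE'
So out = 'STATE'

Answer: 'STATE'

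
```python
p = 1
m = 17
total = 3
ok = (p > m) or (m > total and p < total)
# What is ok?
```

Trace:
`p = 1` → p = 1
`m = 17` → m = 17
`total = 3` → total = 3
`ok = (p > m) or (m > total and p < total)` → ok = True
So ok = True

Answer: True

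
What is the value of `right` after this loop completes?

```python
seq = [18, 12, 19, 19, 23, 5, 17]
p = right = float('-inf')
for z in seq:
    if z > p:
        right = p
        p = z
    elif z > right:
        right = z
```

Second largest (with repeats) in [18, 12, 19, 19, 23, 5, 17]
`right` takes the values: -inf → 12 → 18 → 19

Answer: 19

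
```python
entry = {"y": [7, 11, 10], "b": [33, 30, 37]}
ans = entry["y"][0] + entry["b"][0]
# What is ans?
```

Trace:
`entry = {"y": [7, 11, 10], "b": [33, 30, 37]}` → entry = {'y': [7, 11, 10], 'b': [33, 30, 37]}
`ans = entry["y"][0] + entry["b"][0]` → ans = 40
So ans = 40

Answer: 40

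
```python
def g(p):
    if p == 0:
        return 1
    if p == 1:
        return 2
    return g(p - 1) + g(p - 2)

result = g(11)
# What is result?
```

Build up from base cases: g(0)=1, g(1)=2, g(2)=3, g(3)=5, g(4)=8, g(5)=13, g(6)=21, ..., g(11)=233

Answer: 233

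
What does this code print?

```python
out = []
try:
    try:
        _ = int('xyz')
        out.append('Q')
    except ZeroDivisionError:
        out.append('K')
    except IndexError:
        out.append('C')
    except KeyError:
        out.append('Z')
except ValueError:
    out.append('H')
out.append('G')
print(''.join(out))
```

Execution trace: 'H' (outer except ValueError) → 'G' (after the try/except). Output: HG

Answer: HG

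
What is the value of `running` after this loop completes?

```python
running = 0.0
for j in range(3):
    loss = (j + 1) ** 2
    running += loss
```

Sum of squared losses 1² + 2² + ... + 3²
`running` takes the values: 0.0 → 1.0 → 5.0 → 14.0

Answer: 14.0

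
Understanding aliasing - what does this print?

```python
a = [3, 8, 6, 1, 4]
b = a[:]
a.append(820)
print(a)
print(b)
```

Key concept: slice [:] creates copy.
Step by step:
`a = [3, 8, 6, 1, 4]` → a = [3, 8, 6, 1, 4]
`b = a[:]` → b = [3, 8, 6, 1, 4]
`a.append(820)` → a = [3, 8, 6, 1, 4, 820]
`print(a)` → prints [3, 8, 6, 1, 4, 820]
`print(b)` → prints [3, 8, 6, 1, 4]

Answer:
[3, 8, 6, 1, 4, 820]
[3, 8, 6, 1, 4]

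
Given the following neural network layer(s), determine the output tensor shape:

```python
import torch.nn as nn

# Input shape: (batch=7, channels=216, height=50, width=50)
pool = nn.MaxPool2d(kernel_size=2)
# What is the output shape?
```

Input: (7, 216, 50, 50) -> Output: (7, 216, 25, 25)

Answer: (7, 216, 25, 25)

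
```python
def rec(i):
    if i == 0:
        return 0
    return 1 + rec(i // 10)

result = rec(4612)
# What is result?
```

Count of digits of 4612: 4

Answer: 4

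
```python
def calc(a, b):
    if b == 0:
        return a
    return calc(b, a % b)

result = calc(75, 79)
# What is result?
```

calc(75, 79) -> calc(79, 75) -> calc(75, 4) -> calc(4, 3) -> calc(3, 1) -> calc(1, 0) -> 1

Answer: 1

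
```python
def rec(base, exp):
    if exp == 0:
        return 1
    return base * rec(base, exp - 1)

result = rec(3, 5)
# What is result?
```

rec(3, 5) = 3 * 3 * 3 * 3 * 3 = 243

Answer: 243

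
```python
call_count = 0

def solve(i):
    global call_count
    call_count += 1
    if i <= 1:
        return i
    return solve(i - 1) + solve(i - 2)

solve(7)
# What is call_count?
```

Calls(i) = 1 + Calls(i-1) + Calls(i-2); Calls(0)=Calls(1)=1. For i=7 this gives 41.

Answer: 41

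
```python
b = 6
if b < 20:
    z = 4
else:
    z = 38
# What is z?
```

Trace:
`b = 6` → b = 6
`if b < 20: ...` → b < 20 is True → z = 4
So z = 4

Answer: 4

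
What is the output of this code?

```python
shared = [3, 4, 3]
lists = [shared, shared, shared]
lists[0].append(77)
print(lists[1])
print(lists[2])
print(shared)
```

Key concept: list of same reference.
Step by step:
`shared = [3, 4, 3]` → shared = [3, 4, 3]
`lists = [shared, shared, shared]` → lists = [[3, 4, 3], [3, 4, 3], [3, 4, 3]]
`lists[0].append(77)` → shared = [3, 4, 3, 77]; lists = [[3, 4, 3, 77], [3, 4, 3, 77], [3, 4, 3, 77]]
`print(lists[1])` → prints [3, 4, 3, 77]
`print(lists[2])` → prints [3, 4, 3, 77]
`print(shared)` → prints [3, 4, 3, 77]

Answer:
[3, 4, 3, 77]
[3, 4, 3, 77]
[3, 4, 3, 77]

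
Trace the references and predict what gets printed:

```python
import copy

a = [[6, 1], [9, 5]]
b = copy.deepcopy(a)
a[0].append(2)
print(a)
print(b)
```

Key concept: deep copy is fully independent.
Step by step:
`a = [[6, 1], [9, 5]]` → a = [[6, 1], [9, 5]]
`b = copy.deepcopy(a)` → b = [[6, 1], [9, 5]]
`a[0].append(2)` → a = [[6, 1, 2], [9, 5]]
`print(a)` → prints [[6, 1, 2], [9, 5]]
`print(b)` → prints [[6, 1], [9, 5]]

Answer:
[[6, 1, 2], [9, 5]]
[[6, 1], [9, 5]]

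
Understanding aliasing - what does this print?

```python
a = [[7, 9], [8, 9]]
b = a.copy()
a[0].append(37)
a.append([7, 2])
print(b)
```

Key concept: shallow copy with nested lists.
Step by step:
`a = [[7, 9], [8, 9]]` → a = [[7, 9], [8, 9]]
`b = a.copy()` → b = [[7, 9], [8, 9]]
`a[0].append(37)` → a = [[7, 9, 37], [8, 9]]; b = [[7, 9, 37], [8, 9]]
`a.append([7, 2])` → a = [[7, 9, 37], [8, 9], [7, 2]]
`print(b)` → prints [[7, 9, 37], [8, 9]]

Answer: [[7, 9, 37], [8, 9]]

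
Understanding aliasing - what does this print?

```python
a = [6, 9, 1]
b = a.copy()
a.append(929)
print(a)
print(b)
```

Key concept: list.copy() creates independent copy.
Step by step:
`a = [6, 9, 1]` → a = [6, 9, 1]
`b = a.copy()` → b = [6, 9, 1]
`a.append(929)` → a = [6, 9, 1, 929]
`print(a)` → prints [6, 9, 1, 929]
`print(b)` → prints [6, 9, 1]

Answer:
[6, 9, 1, 929]
[6, 9, 1]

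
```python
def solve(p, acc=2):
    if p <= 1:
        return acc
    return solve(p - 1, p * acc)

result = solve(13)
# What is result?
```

Accumulator trace (n, acc): (13, 2) -> (12, 26) -> (11, 312) -> (10, 3432) -> (9, 34320) -> (8, 308880) -> (7, 2471040) -> (6, 17297280) -> (5, 103783680) -> (4, 518918400) -> (3, 2075673600) -> (2, 6227020800) -> (1, 12454041600) -> return 12454041600

Answer: 12454041600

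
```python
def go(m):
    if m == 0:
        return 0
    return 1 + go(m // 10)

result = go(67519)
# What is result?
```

Count of digits of 67519: 5

Answer: 5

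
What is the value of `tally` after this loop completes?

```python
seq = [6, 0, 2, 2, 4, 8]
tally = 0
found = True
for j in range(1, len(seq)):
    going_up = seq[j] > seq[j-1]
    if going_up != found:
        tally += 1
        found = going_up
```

Count direction changes in [6, 0, 2, 2, 4, 8]
`tally` takes the values: 0 → 1 → 2 → 3 → 4

Answer: 4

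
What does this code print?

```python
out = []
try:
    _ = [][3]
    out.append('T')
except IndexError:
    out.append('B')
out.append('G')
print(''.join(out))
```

Execution trace: 'B' (except IndexError) → 'G' (after the try/except). Output: BG

Answer: BG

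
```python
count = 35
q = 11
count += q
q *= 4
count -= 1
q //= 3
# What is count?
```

Trace:
`count = 35` → count = 35
`q = 11` → q = 11
`count += q` → count = 46
`q *= 4` → q = 44
`count -= 1` → count = 45
`q //= 3` → q = 14
So count = 45

Answer: 45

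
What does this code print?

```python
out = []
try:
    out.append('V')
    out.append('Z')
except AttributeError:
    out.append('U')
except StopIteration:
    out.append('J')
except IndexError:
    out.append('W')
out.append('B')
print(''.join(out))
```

Execution trace: 'V' (try body) → 'Z' (try body, no exception) → 'B' (after the try/except). Output: VZB

Answer: VZB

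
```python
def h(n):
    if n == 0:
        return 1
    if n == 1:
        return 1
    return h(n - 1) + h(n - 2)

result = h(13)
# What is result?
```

Build up from base cases: h(0)=1, h(1)=1, h(2)=2, h(3)=3, h(4)=5, h(5)=8, h(6)=13, ..., h(13)=377

Answer: 377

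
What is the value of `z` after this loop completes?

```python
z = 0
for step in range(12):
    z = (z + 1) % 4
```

Increment mod 4, 12 times = 0
`z` takes the values: 0 → 1 → 2 → 3 → 0 → 1 → 2 → 3 → 0 → 1 → 2 → 3 → 0

Answer: 0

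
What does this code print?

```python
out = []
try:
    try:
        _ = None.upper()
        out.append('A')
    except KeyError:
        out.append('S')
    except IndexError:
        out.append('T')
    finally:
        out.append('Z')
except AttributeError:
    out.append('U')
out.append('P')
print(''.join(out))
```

Execution trace: 'Z' (finally) → 'U' (outer except AttributeError) → 'P' (after the try/except). Output: ZUP

Answer: ZUP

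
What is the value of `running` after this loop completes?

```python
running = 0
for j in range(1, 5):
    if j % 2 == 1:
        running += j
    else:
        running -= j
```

Add odd, subtract even
`running` takes the values: 0 → 1 → -1 → 2 → -2

Answer: -2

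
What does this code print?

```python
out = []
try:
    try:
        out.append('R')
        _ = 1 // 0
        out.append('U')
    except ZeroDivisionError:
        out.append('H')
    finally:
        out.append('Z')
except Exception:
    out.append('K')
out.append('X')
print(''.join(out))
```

Execution trace: 'R' (inner try body) → 'H' (inner except ZeroDivisionError) → 'Z' (inner finally) → 'X' (after the try/except). Output: RHZX

Answer: RHZX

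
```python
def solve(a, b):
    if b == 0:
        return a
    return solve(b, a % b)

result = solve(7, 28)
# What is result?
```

solve(7, 28) -> solve(28, 7) -> solve(7, 0) -> 7

Answer: 7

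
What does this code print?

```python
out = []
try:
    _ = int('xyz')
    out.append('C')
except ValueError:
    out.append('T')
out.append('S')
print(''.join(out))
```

Execution trace: 'T' (except ValueError) → 'S' (after the try/except). Output: TS

Answer: TS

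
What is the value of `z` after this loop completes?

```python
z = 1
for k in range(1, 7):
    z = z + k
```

Start at 1, add 1 through 6
`z` takes the values: 1 → 2 → 4 → 7 → 11 → 16 → 22

Answer: 22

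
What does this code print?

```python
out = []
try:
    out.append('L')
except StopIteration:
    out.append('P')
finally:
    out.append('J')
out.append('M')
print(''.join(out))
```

Execution trace: 'L' (try body, no exception) → 'J' (finally) → 'M' (after the try/except). Output: LJM

Answer: LJM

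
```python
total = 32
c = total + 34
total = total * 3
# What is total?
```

Trace:
`total = 32` → total = 32
`c = total + 34` → c = 66
`total = total * 3` → total = 96
So total = 96

Answer: 96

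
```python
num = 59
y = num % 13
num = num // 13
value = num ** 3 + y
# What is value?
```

Trace:
`num = 59` → num = 59
`y = num % 13` → y = 7
`num = num // 13` → num = 4
`value = num ** 3 + y` → value = 71
So value = 71

Answer: 71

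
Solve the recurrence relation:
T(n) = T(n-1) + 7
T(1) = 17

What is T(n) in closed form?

Unrolling: T(n) = T(1) + 7·(n-1) = 17 + 7(n-1) = 7n + 10.

Answer: T(n) = 7n + 10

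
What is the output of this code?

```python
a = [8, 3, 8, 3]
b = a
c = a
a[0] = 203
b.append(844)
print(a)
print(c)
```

Key concept: multiple aliases.
Step by step:
`a = [8, 3, 8, 3]` → a = [8, 3, 8, 3]
`b = a` → b = [8, 3, 8, 3] (same object as a)
`c = a` → c = [8, 3, 8, 3] (same object as a, b)
`a[0] = 203` → a = [203, 3, 8, 3] (same object as b, c); b = [203, 3, 8, 3] (same object as a, c); c = [203, 3, 8, 3] (same object as a, b)
`b.append(844)` → a = [203, 3, 8, 3, 844] (same object as b, c); b = [203, 3, 8, 3, 844] (same object as a, c); c = [203, 3, 8, 3, 844] (same object as a, b)
`print(a)` → prints [203, 3, 8, 3, 844]
`print(c)` → prints [203, 3, 8, 3, 844]

Answer:
[203, 3, 8, 3, 844]
[203, 3, 8, 3, 844]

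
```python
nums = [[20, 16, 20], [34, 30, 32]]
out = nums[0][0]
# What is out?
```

Trace:
`nums = [[20, 16, 20], [34, 30, 32]]` → nums = [[20, 16, 20], [34, 30, 32]]
`out = nums[0][0]` → out = 20
So out = 20

Answer: 20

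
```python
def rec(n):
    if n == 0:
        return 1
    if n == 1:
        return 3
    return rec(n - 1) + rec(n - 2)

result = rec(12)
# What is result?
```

Build up from base cases: rec(0)=1, rec(1)=3, rec(2)=4, rec(3)=7, rec(4)=11, rec(5)=18, rec(6)=29, ..., rec(12)=521

Answer: 521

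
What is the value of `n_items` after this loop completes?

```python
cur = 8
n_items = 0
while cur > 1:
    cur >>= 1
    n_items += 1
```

Count right shifts until 1
`n_items` takes the values: 0 → 1 → 2 → 3

Answer: 3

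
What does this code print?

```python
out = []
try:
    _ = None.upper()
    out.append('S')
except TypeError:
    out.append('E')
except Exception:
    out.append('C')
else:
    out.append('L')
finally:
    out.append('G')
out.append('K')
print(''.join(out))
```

Execution trace: 'C' (except Exception) → 'G' (finally) → 'K' (after the try/except). Output: CGK

Answer: CGK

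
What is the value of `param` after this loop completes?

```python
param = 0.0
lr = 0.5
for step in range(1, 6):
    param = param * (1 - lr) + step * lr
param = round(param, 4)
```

Moving average with lr=0.5
`param` takes the values: 0.0 → 0.5 → 1.25 → 2.125 → 3.0625 → 4.03125 → 4.0312

Answer: 4.0312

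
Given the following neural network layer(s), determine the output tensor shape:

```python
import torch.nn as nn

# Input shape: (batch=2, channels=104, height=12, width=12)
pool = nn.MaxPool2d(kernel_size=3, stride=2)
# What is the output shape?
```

Input: (2, 104, 12, 12) -> Output: (2, 104, 5, 5)

Answer: (2, 104, 5, 5)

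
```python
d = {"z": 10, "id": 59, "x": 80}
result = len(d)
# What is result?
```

Trace:
`d = {"z": 10, "id": 59, "x": 80}` → d = {'z': 10, 'id': 59, 'x': 80}
`result = len(d)` → result = 3
So result = 3

Answer: 3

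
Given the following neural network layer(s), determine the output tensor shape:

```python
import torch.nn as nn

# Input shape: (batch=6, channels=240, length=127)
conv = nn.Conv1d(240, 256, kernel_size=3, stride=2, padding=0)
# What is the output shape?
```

Input: (6, 240, 127) -> Output: (6, 256, 63)

Answer: (6, 256, 63)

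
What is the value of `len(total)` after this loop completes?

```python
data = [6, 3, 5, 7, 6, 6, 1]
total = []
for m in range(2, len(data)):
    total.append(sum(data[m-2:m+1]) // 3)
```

Number of 3-element averages
`total` takes the values: [] → [4] → [4, 5] → [4, 5, 6] → [4, 5, 6, 6] → [4, 5, 6, 6, 4]
So `len(total)` = 5

Answer: 5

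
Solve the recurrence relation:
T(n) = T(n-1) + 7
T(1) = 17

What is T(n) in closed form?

Unrolling: T(n) = T(1) + 7·(n-1) = 17 + 7(n-1) = 7n + 10.

Answer: T(n) = 7n + 10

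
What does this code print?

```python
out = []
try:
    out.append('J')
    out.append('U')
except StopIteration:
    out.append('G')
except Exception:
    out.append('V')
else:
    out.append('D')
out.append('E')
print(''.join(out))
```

Execution trace: 'J' (try body) → 'U' (try body, no exception) → 'D' (else) → 'E' (after the try/except). Output: JUDE

Answer: JUDE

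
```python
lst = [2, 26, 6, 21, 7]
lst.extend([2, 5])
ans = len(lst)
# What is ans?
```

Trace:
`lst = [2, 26, 6, 21, 7]` → lst = [2, 26, 6, 21, 7]
`lst.extend([2, 5])` → lst = [2, 26, 6, 21, 7, 2, 5]
`ans = len(lst)` → ans = 7
So ans = 7

Answer: 7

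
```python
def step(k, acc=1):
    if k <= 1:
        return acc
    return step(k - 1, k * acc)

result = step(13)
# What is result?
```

Accumulator trace (n, acc): (13, 1) -> (12, 13) -> (11, 156) -> (10, 1716) -> (9, 17160) -> (8, 154440) -> (7, 1235520) -> (6, 8648640) -> (5, 51891840) -> (4, 259459200) -> (3, 1037836800) -> (2, 3113510400) -> (1, 6227020800) -> return 6227020800

Answer: 6227020800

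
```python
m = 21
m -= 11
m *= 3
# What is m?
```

Trace:
`m = 21` → m = 21
`m -= 11` → m = 10
`m *= 3` → m = 30
So m = 30

Answer: 30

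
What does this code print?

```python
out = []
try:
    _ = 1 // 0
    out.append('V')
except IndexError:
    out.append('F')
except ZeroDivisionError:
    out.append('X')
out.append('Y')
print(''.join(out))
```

Execution trace: 'X' (except ZeroDivisionError) → 'Y' (after the try/except). Output: XY

Answer: XY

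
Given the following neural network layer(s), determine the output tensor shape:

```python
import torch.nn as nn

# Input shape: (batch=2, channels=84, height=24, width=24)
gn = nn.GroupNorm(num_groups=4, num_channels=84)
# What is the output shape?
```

Input: (2, 84, 24, 24) -> Output: (2, 84, 24, 24)

Answer: (2, 84, 24, 24)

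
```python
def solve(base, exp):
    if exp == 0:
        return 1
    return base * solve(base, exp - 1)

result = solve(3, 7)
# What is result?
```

solve(3, 7) = 3 * 3 * 3 * 3 * 3 * 3 * 3 = 2187

Answer: 2187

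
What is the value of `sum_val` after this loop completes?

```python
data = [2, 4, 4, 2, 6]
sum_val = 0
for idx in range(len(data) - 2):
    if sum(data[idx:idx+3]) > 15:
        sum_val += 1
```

Count windows with sum > 15
`sum_val` takes the values: 0

Answer: 0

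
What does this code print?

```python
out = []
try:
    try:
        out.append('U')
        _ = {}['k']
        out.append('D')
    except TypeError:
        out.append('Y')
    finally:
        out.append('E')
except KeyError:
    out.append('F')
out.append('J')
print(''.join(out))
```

Execution trace: 'U' (try body) → 'E' (finally) → 'F' (outer except KeyError) → 'J' (after the try/except). Output: UEFJ

Answer: UEFJ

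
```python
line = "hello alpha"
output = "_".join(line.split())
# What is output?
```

Trace:
`line = "hello alpha"` → line = 'hello alpha'
`output = "_".join(line.split())` → output = 'hello_alpha'
So output = 'hello_alpha'

Answer: 'hello_alpha'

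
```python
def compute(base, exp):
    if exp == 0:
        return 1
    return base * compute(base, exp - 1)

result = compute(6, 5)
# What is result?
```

compute(6, 5) = 6 * 6 * 6 * 6 * 6 = 7776

Answer: 7776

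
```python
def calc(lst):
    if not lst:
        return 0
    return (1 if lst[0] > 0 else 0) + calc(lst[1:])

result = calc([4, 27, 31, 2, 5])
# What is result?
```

Count of positive elements in [4, 27, 31, 2, 5] = 5

Answer: 5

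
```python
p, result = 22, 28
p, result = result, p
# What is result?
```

Trace:
`p, result = 22, 28` → p = 22; result = 28
`p, result = result, p` → p = 28; result = 22
So result = 22

Answer: 22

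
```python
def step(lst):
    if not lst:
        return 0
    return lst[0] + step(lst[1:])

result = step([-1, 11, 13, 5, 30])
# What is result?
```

(-1) + 11 + 13 + 5 + 30 + 0 = 58

Answer: 58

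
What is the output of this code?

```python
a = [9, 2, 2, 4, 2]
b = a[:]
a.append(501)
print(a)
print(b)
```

Key concept: slice [:] creates copy.
Step by step:
`a = [9, 2, 2, 4, 2]` → a = [9, 2, 2, 4, 2]
`b = a[:]` → b = [9, 2, 2, 4, 2]
`a.append(501)` → a = [9, 2, 2, 4, 2, 501]
`print(a)` → prints [9, 2, 2, 4, 2, 501]
`print(b)` → prints [9, 2, 2, 4, 2]

Answer:
[9, 2, 2, 4, 2, 501]
[9, 2, 2, 4, 2]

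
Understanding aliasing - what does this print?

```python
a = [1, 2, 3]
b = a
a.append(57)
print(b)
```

Key concept: basic list aliasing.
Step by step:
`a = [1, 2, 3]` → a = [1, 2, 3]
`b = a` → b = [1, 2, 3] (same object as a)
`a.append(57)` → a = [1, 2, 3, 57] (same object as b); b = [1, 2, 3, 57] (same object as a)
`print(b)` → prints [1, 2, 3, 57]

Answer: [1, 2, 3, 57]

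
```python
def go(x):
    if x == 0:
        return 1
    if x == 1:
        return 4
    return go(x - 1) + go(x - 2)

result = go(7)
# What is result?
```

Build up from base cases: go(0)=1, go(1)=4, go(2)=5, go(3)=9, go(4)=14, go(5)=23, go(6)=37, ..., go(7)=60

Answer: 60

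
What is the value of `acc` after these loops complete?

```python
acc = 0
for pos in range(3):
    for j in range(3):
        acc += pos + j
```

Sum of all pos+j for pos,j in 3x3
`acc` takes the values: 0 → 1 → 3 → 4 → 6 → 9 → 11 → 14 → 18

Answer: 18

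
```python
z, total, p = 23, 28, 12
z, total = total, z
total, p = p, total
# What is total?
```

Trace:
`z, total, p = 23, 28, 12` → z = 23; total = 28; p = 12
`z, total = total, z` → z = 28; total = 23
`total, p = p, total` → total = 12; p = 23
So total = 12

Answer: 12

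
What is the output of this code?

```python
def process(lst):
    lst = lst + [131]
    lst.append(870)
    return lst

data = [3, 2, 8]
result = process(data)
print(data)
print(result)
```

Key concept: rebinding parameter vs mutation.
Step by step:
`data = [3, 2, 8]` → data = [3, 2, 8]
`result = process(data)` → result = [3, 2, 8, 131, 870]
`print(data)` → prints [3, 2, 8]
`print(result)` → prints [3, 2, 8, 131, 870]

Answer:
[3, 2, 8]
[3, 2, 8, 131, 870]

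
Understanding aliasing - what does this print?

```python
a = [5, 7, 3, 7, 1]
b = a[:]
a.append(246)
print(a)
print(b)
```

Key concept: slice [:] creates copy.
Step by step:
`a = [5, 7, 3, 7, 1]` → a = [5, 7, 3, 7, 1]
`b = a[:]` → b = [5, 7, 3, 7, 1]
`a.append(246)` → a = [5, 7, 3, 7, 1, 246]
`print(a)` → prints [5, 7, 3, 7, 1, 246]
`print(b)` → prints [5, 7, 3, 7, 1]

Answer:
[5, 7, 3, 7, 1, 246]
[5, 7, 3, 7, 1]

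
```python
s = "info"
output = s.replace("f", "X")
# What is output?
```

Trace:
`s = "info"` → s = 'info'
`output = s.replace("f", "X")` → output = 'inXo'
So output = 'inXo'

Answer: 'inXo'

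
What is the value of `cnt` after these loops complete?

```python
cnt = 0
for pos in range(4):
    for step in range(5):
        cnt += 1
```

4 * 5 = 20
`cnt` takes the values: 0 → 1 → 2 → 3 → 4 → 5 → 6 → 7 → 8 → 9 → 10 → 11 → 12 → 13 → 14 → 15 → 16 → 17 → 18 → 19 → 20

Answer: 20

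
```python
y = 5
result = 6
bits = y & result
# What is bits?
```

Trace:
`y = 5` → y = 5
`result = 6` → result = 6
`bits = y & result` → bits = 4
So bits = 4

Answer: 4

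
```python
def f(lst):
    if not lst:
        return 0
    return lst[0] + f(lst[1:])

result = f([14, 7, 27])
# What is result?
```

14 + 7 + 27 + 0 = 48

Answer: 48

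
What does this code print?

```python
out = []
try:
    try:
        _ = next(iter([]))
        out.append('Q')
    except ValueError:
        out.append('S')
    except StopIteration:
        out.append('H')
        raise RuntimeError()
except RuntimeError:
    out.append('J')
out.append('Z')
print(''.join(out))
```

Execution trace: 'H' (inner except StopIteration) → 'J' (outer except RuntimeError) → 'Z' (after the try/except). Output: HJZ

Answer: HJZ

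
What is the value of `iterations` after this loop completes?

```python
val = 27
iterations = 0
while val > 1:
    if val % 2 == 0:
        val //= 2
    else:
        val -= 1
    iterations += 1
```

Steps to reduce 27 to 1
`iterations` takes the values: 0 → 1 → 2 → 3 → 4 → 5 → 6 → 7

Answer: 7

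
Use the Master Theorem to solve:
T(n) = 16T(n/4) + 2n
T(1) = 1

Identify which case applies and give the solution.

a=16, b=4, f(n)=2n. log_4(16) = 2. Since c=1 < 2, Case 1 applies: T(n) = Θ(n^log_b(a)) = O(n^2).

Answer: O(n^2) - Case 1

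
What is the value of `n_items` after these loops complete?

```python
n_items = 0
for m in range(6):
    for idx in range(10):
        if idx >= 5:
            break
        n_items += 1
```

Inner breaks at 5, outer runs 6 times
`n_items` takes the values: 0 → 1 → 2 → 3 → 4 → 5 → 6 → 7 → 8 → 9 → 10 → 11 → 12 → 13 → 14 → 15 → 16 → 17 → 18 → 19 → 20 → 21 → 22 → 23 → 24 → 25 → 26 → 27 → 28 → 29 → 30

Answer: 30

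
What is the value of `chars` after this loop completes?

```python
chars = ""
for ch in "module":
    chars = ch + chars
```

Reverse 'module'
`chars` takes the values: "" → "m" → "om" → "dom" → "udom" → "ludom" → "eludom"

Answer: "eludom"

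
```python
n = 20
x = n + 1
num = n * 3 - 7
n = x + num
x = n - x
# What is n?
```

Trace:
`n = 20` → n = 20
`x = n + 1` → x = 21
`num = n * 3 - 7` → num = 53
`n = x + num` → n = 74
`x = n - x` → x = 53
So n = 74

Answer: 74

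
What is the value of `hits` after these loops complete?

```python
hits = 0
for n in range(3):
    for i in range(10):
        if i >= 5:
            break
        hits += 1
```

Inner breaks at 5, outer runs 3 times
`hits` takes the values: 0 → 1 → 2 → 3 → 4 → 5 → 6 → 7 → 8 → 9 → 10 → 11 → 12 → 13 → 14 → 15

Answer: 15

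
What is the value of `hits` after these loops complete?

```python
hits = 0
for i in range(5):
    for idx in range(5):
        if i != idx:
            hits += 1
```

5² - 5 (exclude diagonal)
`hits` takes the values: 0 → 1 → 2 → 3 → 4 → 5 → 6 → 7 → 8 → 9 → 10 → 11 → 12 → 13 → 14 → 15 → 16 → 17 → 18 → 19 → 20

Answer: 20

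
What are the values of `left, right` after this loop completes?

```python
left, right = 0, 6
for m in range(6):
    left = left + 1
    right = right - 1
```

left goes 0→6, right goes 6→0
`left, right` takes the values: (0, 6) → (1, 6) → (1, 5) → (2, 5) → (2, 4) → (3, 4) → (3, 3) → (4, 3) → (4, 2) → (5, 2) → (5, 1) → (6, 1) → (6, 0)

Answer: 6, 0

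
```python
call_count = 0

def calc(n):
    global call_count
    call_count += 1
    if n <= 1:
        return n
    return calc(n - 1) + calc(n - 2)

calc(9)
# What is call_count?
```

Calls(n) = 1 + Calls(n-1) + Calls(n-2); Calls(0)=Calls(1)=1. For n=9 this gives 109.

Answer: 109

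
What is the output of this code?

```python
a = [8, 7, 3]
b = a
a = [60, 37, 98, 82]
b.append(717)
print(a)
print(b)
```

Key concept: rebinding vs mutation: a is rebound to a new list, b still points at the original.
Step by step:
`a = [8, 7, 3]` → a = [8, 7, 3]
`b = a` → b = [8, 7, 3] (same object as a)
`a = [60, 37, 98, 82]` → a = [60, 37, 98, 82]
`b.append(717)` → b = [8, 7, 3, 717]
`print(a)` → prints [60, 37, 98, 82]
`print(b)` → prints [8, 7, 3, 717]

Answer:
[60, 37, 98, 82]
[8, 7, 3, 717]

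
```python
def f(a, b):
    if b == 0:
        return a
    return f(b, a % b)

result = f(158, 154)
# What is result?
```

f(158, 154) -> f(154, 4) -> f(4, 2) -> f(2, 0) -> 2

Answer: 2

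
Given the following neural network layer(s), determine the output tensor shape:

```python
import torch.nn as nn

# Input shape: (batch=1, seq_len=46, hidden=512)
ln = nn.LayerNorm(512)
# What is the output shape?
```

Input: (1, 46, 512) -> Output: (1, 46, 512)

Answer: (1, 46, 512)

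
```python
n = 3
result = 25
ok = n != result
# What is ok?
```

Trace:
`n = 3` → n = 3
`result = 25` → result = 25
`ok = n != result` → ok = True
So ok = True

Answer: True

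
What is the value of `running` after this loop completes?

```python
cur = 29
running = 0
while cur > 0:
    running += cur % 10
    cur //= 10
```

Sum digits of 29
`running` takes the values: 0 → 9 → 11

Answer: 11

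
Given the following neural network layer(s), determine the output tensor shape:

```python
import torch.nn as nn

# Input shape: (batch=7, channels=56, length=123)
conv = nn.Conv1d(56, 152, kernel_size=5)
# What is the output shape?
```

Input: (7, 56, 123) -> Output: (7, 152, 119)

Answer: (7, 152, 119)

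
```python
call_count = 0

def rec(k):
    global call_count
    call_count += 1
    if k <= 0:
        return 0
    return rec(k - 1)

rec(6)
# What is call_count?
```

Linear recursion stepping by 1: 7 calls from k=6 down to ≤0.

Answer: 7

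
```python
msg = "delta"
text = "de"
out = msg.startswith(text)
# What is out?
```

Trace:
`msg = "delta"` → msg = 'delta'
`text = "de"` → text = 'de'
`out = msg.startswith(text)` → out = True
So out = True

Answer: True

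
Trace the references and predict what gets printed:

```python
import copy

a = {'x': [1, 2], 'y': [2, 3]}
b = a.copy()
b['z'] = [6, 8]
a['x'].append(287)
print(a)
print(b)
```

Key concept: shallow copy of dict with mutable values.
Step by step:
`a = {'x': [1, 2], 'y': [2, 3]}` → a = {'x': [1, 2], 'y': [2, 3]}
`b = a.copy()` → b = {'x': [1, 2], 'y': [2, 3]}
`b['z'] = [6, 8]` → b = {'x': [1, 2], 'y': [2, 3], 'z': [6, 8]}
`a['x'].append(287)` → a = {'x': [1, 2, 287], 'y': [2, 3]}; b = {'x': [1, 2, 287], 'y': [2, 3], 'z': [6, 8]}
`print(a)` → prints {'x': [1, 2, 287], 'y': [2, 3]}
`print(b)` → prints {'x': [1, 2, 287], 'y': [2, 3], 'z': [6, 8]}

Answer:
{'x': [1, 2, 287], 'y': [2, 3]}
{'x': [1, 2, 287], 'y': [2, 3], 'z': [6, 8]}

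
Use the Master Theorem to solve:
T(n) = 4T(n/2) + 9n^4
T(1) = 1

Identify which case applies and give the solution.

a=4, b=2, f(n)=9n^4. log_2(4) = 2. Since c=4 > 2 and the regularity condition holds (4(n/2)^4 = (4/2^4)n^4 with 4/2^4 < 1), Case 3 applies: T(n) = Θ(f(n)) = O(n^4).

Answer: O(n^4) - Case 3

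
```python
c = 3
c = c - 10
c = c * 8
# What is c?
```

Trace:
`c = 3` → c = 3
`c = c - 10` → c = -7
`c = c * 8` → c = -56
So c = -56

Answer: -56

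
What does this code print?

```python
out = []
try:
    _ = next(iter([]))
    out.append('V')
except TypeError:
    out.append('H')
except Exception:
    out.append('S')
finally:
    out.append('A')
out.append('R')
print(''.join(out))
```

Execution trace: 'S' (except Exception) → 'A' (finally) → 'R' (after the try/except). Output: SAR

Answer: SAR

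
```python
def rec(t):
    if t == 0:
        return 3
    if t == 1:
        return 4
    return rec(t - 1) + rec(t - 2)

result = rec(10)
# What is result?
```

Build up from base cases: rec(0)=3, rec(1)=4, rec(2)=7, rec(3)=11, rec(4)=18, rec(5)=29, rec(6)=47, ..., rec(10)=322

Answer: 322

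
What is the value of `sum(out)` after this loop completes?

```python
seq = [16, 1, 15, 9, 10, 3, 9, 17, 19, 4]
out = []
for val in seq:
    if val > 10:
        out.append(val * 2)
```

Sum of doubled values > 10
`out` takes the values: [] → [32] → [32, 30] → [32, 30, 34] → [32, 30, 34, 38]
So `sum(out)` = 134

Answer: 134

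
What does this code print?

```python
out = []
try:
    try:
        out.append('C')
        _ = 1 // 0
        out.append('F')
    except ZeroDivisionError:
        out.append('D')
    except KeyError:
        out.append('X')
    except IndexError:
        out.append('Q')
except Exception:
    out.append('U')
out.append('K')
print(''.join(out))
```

Execution trace: 'C' (inner try body) → 'D' (inner except ZeroDivisionError) → 'K' (after the try/except). Output: CDK

Answer: CDK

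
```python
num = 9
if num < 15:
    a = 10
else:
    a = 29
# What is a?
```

Trace:
`num = 9` → num = 9
`if num < 15: ...` → num < 15 is True → a = 10
So a = 10

Answer: 10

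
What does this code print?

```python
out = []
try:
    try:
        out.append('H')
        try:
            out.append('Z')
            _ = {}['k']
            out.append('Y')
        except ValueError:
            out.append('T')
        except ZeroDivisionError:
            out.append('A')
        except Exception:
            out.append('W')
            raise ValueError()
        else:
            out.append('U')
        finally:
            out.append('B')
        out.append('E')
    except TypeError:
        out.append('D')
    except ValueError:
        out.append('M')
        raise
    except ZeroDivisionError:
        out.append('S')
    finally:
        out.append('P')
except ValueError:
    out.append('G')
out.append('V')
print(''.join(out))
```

Execution trace: 'H' (try body) → 'Z' (inner try body) → 'W' (inner except Exception) → 'B' (inner finally) → 'M' (except ValueError) → 'P' (finally) → 'G' (outer except ValueError) → 'V' (after the try/except). Output: HZWBMPGV

Answer: HZWBMPGV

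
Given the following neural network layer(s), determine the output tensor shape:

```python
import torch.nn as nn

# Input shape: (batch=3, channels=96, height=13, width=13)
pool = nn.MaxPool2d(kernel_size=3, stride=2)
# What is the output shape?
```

Input: (3, 96, 13, 13) -> Output: (3, 96, 6, 6)

Answer: (3, 96, 6, 6)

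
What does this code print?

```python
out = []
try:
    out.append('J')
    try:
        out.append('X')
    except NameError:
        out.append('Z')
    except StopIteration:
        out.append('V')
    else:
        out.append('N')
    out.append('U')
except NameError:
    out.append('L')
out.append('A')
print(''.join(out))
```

Execution trace: 'J' (try body) → 'X' (inner try body, no exception) → 'N' (inner else) → 'U' (try body, no exception) → 'A' (after the try/except). Output: JXNUA

Answer: JXNUA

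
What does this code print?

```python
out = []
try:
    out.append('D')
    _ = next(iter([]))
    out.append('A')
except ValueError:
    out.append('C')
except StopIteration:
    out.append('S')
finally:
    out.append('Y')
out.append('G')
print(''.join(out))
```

Execution trace: 'D' (try body) → 'S' (except StopIteration) → 'Y' (finally) → 'G' (after the try/except). Output: DSYG

Answer: DSYG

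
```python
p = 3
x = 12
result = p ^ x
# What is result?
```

Trace:
`p = 3` → p = 3
`x = 12` → x = 12
`result = p ^ x` → result = 15
So result = 15

Answer: 15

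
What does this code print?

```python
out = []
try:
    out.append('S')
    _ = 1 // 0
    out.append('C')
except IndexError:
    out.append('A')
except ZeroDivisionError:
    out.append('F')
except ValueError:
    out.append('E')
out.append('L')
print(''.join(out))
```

Execution trace: 'S' (try body) → 'F' (except ZeroDivisionError) → 'L' (after the try/except). Output: SFL

Answer: SFL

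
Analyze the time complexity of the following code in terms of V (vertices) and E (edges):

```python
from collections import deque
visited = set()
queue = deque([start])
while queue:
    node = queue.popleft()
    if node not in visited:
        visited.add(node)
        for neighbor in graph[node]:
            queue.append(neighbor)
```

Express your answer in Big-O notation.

This is Breadth-first search on a graph. Time complexity: O(V + E).

Answer: O(V + E)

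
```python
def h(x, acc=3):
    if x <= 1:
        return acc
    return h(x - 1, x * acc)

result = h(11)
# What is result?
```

Accumulator trace (n, acc): (11, 3) -> (10, 33) -> (9, 330) -> (8, 2970) -> (7, 23760) -> (6, 166320) -> (5, 997920) -> (4, 4989600) -> (3, 19958400) -> (2, 59875200) -> (1, 119750400) -> return 119750400

Answer: 119750400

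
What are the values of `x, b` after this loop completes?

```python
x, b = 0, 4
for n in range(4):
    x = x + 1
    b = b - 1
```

x goes 0→4, b goes 4→0
`x, b` takes the values: (0, 4) → (1, 4) → (1, 3) → (2, 3) → (2, 2) → (3, 2) → (3, 1) → (4, 1) → (4, 0)

Answer: 4, 0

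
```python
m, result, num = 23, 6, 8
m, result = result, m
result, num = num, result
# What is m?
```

Trace:
`m, result, num = 23, 6, 8` → m = 23; result = 6; num = 8
`m, result = result, m` → m = 6; result = 23
`result, num = num, result` → result = 8; num = 23
So m = 6

Answer: 6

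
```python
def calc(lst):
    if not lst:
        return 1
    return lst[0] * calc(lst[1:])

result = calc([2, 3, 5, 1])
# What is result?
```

Product over [2, 3, 5, 1] = 2 * 3 * 5 * 1 = 30

Answer: 30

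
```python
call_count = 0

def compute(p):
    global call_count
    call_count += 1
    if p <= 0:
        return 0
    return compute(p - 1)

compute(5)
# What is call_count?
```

Linear recursion stepping by 1: 6 calls from p=5 down to ≤0.

Answer: 6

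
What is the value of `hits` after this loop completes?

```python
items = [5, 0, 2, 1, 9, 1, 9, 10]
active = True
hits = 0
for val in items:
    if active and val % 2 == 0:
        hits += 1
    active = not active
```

Count even values at even positions
`hits` takes the values: 0 → 1

Answer: 1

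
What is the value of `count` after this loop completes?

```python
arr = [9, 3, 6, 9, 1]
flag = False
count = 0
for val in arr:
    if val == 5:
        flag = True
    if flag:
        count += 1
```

Count elements after first 5 in [9, 3, 6, 9, 1]
`count` takes the values: 0

Answer: 0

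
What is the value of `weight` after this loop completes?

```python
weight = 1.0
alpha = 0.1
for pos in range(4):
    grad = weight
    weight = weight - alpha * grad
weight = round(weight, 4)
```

Gradient descent: w = 1.0 * (1 - 0.1)^4
`weight` takes the values: 1.0 → 0.9 → 0.81 → 0.729 → 0.6561

Answer: 0.6561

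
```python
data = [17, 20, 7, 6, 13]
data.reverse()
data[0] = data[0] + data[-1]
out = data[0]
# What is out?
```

Trace:
`data = [17, 20, 7, 6, 13]` → data = [17, 20, 7, 6, 13]
`data.reverse()` → data = [13, 6, 7, 20, 17]
`data[0] = data[0] + data[-1]` → data = [30, 6, 7, 20, 17]
`out = data[0]` → out = 30
So out = 30

Answer: 30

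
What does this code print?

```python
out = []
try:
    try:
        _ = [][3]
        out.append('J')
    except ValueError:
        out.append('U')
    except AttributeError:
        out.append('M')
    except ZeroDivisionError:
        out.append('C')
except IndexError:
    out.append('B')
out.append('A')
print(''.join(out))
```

Execution trace: 'B' (outer except IndexError) → 'A' (after the try/except). Output: BA

Answer: BA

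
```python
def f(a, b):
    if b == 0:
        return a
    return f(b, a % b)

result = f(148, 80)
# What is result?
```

f(148, 80) -> f(80, 68) -> f(68, 12) -> f(12, 8) -> f(8, 4) -> f(4, 0) -> 4

Answer: 4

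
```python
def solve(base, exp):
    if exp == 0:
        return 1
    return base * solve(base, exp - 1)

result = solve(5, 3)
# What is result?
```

solve(5, 3) = 5 * 5 * 5 = 125

Answer: 125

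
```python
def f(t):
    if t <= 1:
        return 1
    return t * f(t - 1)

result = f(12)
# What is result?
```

f(12) = 12 * 11 * 10 * 9 * 8 * 7 * 6 * 5 * 4 * 3 * 2 * 1 = 479001600

Answer: 479001600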